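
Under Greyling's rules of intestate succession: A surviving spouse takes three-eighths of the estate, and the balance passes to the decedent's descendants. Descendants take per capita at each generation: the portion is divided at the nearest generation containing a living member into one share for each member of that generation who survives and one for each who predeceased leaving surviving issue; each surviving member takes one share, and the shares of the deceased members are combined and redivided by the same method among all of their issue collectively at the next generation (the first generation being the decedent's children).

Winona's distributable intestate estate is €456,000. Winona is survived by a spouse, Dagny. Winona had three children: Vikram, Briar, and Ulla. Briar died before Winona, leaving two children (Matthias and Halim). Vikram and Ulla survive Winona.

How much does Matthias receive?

Dagny takes three-eighths of €456,000 = €171,000. The remaining €285,000 passes to the descendants.
The descendants' portion (€285,000) is divided at the children's generation into 3 shares of €95,000. Vikram and Ulla each take €95,000. The remaining share for the deceased Briar (€95,000) is carried to the next generation.
That pool (€95,000) is divided at the grandchildren's generation equally among Matthias and Halim: €47,500 each.

Matthias receives €47,500.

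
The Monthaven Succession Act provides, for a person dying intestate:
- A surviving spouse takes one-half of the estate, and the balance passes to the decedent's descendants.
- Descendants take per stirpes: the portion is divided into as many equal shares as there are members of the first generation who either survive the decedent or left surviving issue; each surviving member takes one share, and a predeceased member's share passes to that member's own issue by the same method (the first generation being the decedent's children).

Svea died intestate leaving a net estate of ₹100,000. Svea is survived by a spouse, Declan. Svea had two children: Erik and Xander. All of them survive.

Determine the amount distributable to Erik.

Declan takes one-half of ₹100,000 = ₹50,000. The remaining ₹50,000 passes to the descendants.
The descendants' portion (₹50,000) is divided into 2 shares of ₹25,000: Erik and Xander each take ₹25,000.

Erik receives ₹25,000.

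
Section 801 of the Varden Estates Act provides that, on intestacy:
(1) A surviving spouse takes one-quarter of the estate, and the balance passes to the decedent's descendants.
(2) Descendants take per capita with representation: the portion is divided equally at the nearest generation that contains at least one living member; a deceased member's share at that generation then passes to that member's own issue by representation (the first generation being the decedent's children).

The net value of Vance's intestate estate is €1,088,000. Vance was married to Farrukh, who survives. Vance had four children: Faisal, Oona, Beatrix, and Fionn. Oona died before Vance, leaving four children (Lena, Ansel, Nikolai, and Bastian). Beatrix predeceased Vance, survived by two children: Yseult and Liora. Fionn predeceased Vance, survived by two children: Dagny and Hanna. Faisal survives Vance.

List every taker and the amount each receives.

Farrukh takes one-quarter of €1,088,000 = €272,000. The remaining €816,000 passes to the descendants.
The descendants' portion (€816,000) is divided into 4 shares of €204,000: Faisal takes €204,000; Oona's €204,000 share passes to Oona's issue; Beatrix's €204,000 share passes to Beatrix's issue; Fionn's €204,000 share passes to Fionn's issue.
Oona's share (€204,000) is divided into 4 shares of €51,000: Lena, Ansel, Nikolai, and Bastian each take €51,000.
Beatrix's share (€204,000) is divided into 2 shares of €102,000: Yseult and Liora each take €102,000.
Fionn's share (€204,000) is divided into 2 shares of €102,000: Dagny and Hanna each take €102,000.

Farrukh: €272,000; Faisal: €204,000; Lena: €51,000; Ansel: €51,000; Nikolai: €51,000; Bastian: €51,000; Yseult: €102,000; Liora: €102,000; Dagny: €102,000; Hanna: €102,000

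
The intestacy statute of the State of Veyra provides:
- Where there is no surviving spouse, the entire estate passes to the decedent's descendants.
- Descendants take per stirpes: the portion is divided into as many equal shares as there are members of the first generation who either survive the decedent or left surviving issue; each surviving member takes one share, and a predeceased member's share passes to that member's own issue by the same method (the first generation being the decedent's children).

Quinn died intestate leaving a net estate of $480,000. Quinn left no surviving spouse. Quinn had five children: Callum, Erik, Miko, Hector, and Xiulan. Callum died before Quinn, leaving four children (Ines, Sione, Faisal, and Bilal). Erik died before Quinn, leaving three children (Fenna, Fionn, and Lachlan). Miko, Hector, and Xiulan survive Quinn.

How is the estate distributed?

The entire $480,000 passes to the descendants.
That amount ($480,000) is divided into 5 shares of $96,000: Miko, Hector, and Xiulan each take $96,000; Callum's $96,000 share passes to Callum's issue; Erik's $96,000 share passes to Erik's issue.
Callum's share ($96,000) is divided into 4 shares of $24,000: Ines, Sione, Faisal, and Bilal each take $24,000.
Erik's share ($96,000) is divided into 3 shares of $32,000: Fenna, Fionn, and Lachlan each take $32,000.

Ines: $24,000; Sione: $24,000; Faisal: $24,000; Bilal: $24,000; Fenna: $32,000; Fionn: $32,000; Lachlan: $32,000; Miko: $96,000; Hector: $96,000; Xiulan: $96,000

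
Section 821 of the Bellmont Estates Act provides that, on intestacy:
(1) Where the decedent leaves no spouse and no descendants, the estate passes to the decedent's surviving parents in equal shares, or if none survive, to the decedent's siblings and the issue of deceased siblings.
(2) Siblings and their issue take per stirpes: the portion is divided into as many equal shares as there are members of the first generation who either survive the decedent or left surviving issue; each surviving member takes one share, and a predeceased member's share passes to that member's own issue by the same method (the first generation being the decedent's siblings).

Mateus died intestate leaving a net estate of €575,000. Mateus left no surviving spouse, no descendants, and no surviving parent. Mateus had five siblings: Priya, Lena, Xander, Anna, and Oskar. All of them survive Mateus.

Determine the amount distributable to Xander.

Xander receives €115,000.

The entire €575,000 passes to the siblings and their issue.
That amount (€575,000) is divided into 5 shares of €115,000: Priya, Lena, Xander, Anna, and Oskar each take €115,000.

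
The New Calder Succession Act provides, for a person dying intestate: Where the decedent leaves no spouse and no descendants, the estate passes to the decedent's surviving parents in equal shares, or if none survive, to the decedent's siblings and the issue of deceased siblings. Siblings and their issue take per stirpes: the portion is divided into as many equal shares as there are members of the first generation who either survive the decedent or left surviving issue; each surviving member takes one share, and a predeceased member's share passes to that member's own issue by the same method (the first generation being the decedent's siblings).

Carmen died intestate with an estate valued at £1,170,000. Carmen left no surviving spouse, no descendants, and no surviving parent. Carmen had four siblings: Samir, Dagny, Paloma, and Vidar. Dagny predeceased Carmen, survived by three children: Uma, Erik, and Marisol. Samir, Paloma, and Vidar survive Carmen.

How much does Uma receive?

The entire £1,170,000 passes to the siblings and their issue.
That amount (£1,170,000) is divided into 4 shares of £292,500: Samir, Paloma, and Vidar each take £292,500; Dagny's £292,500 share passes to Dagny's issue.
Dagny's share (£292,500) is divided into 3 shares of £97,500: Uma, Erik, and Marisol each take £97,500.

Uma receives £97,500.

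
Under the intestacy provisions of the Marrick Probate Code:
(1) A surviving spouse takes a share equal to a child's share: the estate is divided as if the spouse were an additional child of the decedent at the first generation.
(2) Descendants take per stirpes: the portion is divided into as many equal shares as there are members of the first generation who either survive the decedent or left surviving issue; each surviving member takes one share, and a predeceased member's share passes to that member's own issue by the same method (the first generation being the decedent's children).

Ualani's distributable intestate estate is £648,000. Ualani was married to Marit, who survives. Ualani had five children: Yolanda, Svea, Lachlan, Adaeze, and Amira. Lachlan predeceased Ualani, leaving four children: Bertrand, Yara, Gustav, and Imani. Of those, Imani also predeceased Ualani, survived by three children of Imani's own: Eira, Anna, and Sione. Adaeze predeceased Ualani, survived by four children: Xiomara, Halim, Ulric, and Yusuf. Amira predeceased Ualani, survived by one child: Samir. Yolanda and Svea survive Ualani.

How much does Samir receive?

Samir receives £108,000.

The spouse counts as an additional share at the children's level, so there are 6 primary shares of £108,000. Marit takes one such share (£108,000).
The children's combined portion (£540,000) is divided into 5 shares of £108,000: Yolanda and Svea each take £108,000; Lachlan's £108,000 share passes to Lachlan's issue; Adaeze's £108,000 share passes to Adaeze's issue; Amira's £108,000 share passes to Amira's issue.
Lachlan's share (£108,000) is divided into 4 shares of £27,000: Bertrand, Yara, and Gustav each take £27,000; Imani's £27,000 share passes to Imani's issue.
Imani's share (£27,000) is divided into 3 shares of £9,000: Eira, Anna, and Sione each take £9,000.
Adaeze's share (£108,000) is divided into 4 shares of £27,000: Xiomara, Halim, Ulric, and Yusuf each take £27,000.
Amira's share (£108,000) passes entirely to Samir.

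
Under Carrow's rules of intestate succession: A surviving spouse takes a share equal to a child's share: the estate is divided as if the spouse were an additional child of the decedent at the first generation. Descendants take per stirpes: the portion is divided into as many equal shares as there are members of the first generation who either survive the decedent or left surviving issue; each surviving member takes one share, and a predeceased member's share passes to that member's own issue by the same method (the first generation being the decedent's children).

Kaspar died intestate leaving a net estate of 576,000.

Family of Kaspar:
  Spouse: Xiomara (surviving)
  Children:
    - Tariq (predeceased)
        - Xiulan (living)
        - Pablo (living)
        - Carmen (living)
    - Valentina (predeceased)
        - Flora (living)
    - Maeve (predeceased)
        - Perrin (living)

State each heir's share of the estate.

The spouse counts as an additional share at the children's level, so there are 4 primary shares of 144,000. Xiomara takes one such share (144,000).
The children's combined portion (432,000) is divided into 3 shares of 144,000: Tariq's 144,000 share passes to Tariq's issue; Valentina's 144,000 share passes to Valentina's issue; Maeve's 144,000 share passes to Maeve's issue.
Tariq's share (144,000) is divided into 3 shares of 48,000: Xiulan, Pablo, and Carmen each take 48,000.
Valentina's share (144,000) passes entirely to Flora.
Maeve's share (144,000) passes entirely to Perrin.

Xiomara: 144,000; Xiulan: 48,000; Pablo: 48,000; Carmen: 48,000; Flora: 144,000; Perrin: 144,000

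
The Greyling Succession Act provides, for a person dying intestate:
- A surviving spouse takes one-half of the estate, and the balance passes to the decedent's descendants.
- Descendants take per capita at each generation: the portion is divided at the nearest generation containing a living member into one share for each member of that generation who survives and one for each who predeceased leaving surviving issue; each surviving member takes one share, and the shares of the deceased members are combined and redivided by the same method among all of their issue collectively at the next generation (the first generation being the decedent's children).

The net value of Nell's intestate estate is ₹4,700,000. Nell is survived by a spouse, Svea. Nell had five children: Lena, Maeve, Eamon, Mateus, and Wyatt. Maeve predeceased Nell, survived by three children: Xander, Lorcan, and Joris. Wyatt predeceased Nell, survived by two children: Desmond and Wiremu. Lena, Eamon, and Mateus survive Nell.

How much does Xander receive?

Svea takes one-half of ₹4,700,000 = ₹2,350,000. The remaining ₹2,350,000 passes to the descendants.
The descendants' portion (₹2,350,000) is divided at the children's generation into 5 shares of ₹470,000. Lena, Eamon, and Mateus each take ₹470,000. The 2 shares of the deceased (Maeve and Wyatt) are combined into a pool of ₹940,000.
That pool (₹940,000) is divided at the grandchildren's generation equally among Xander, Lorcan, Joris, Desmond, and Wiremu: ₹188,000 each.

Xander receives ₹188,000.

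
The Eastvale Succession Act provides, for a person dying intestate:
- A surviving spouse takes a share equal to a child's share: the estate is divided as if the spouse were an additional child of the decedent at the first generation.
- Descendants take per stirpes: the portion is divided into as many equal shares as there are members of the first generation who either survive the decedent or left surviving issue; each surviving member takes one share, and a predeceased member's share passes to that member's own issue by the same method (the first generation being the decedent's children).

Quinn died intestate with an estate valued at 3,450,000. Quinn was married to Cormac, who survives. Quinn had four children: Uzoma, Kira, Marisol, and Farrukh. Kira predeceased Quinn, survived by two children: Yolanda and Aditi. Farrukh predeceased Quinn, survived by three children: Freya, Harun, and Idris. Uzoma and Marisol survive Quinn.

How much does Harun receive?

Harun receives 230,000.

The spouse counts as an additional share at the children's level, so there are 5 primary shares of 690,000. Cormac takes one such share (690,000).
The children's combined portion (2,760,000) is divided into 4 shares of 690,000: Uzoma and Marisol each take 690,000; Kira's 690,000 share passes to Kira's issue; Farrukh's 690,000 share passes to Farrukh's issue.
Kira's share (690,000) is divided into 2 shares of 345,000: Yolanda and Aditi each take 345,000.
Farrukh's share (690,000) is divided into 3 shares of 230,000: Freya, Harun, and Idris each take 230,000.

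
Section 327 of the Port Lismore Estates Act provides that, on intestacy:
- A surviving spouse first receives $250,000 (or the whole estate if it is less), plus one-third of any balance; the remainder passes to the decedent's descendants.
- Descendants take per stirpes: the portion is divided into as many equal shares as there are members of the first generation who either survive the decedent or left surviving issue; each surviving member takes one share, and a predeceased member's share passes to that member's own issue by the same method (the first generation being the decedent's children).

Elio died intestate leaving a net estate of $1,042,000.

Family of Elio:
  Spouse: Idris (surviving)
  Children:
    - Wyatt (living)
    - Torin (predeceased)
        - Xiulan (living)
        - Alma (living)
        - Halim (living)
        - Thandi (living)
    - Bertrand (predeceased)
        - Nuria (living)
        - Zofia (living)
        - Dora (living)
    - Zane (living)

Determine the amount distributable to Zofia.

Idris first takes $250,000, leaving a balance of $792,000. Idris then takes one-third of the balance ($264,000), for a total of $514,000. The remaining $528,000 passes to the descendants.
The descendants' portion ($528,000) is divided into 4 shares of $132,000: Wyatt and Zane each take $132,000; Torin's $132,000 share passes to Torin's issue; Bertrand's $132,000 share passes to Bertrand's issue.
Torin's share ($132,000) is divided into 4 shares of $33,000: Xiulan, Alma, Halim, and Thandi each take $33,000.
Bertrand's share ($132,000) is divided into 3 shares of $44,000: Nuria, Zofia, and Dora each take $44,000.

Zofia receives $44,000.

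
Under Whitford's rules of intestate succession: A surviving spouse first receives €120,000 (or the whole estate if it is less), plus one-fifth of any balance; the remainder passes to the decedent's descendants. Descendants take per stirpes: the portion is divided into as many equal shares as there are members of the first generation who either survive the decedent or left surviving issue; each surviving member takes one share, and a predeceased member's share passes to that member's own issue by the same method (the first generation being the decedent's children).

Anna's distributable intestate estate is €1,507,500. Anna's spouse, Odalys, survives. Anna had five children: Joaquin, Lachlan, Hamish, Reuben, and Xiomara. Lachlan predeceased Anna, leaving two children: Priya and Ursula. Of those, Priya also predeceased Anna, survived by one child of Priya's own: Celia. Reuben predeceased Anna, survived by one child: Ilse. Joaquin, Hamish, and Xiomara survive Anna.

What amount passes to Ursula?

Odalys first takes €120,000, leaving a balance of €1,387,500. Odalys then takes one-fifth of the balance (€277,500), for a total of €397,500. The remaining €1,110,000 passes to the descendants.
The descendants' portion (€1,110,000) is divided into 5 shares of €222,000: Joaquin, Hamish, and Xiomara each take €222,000; Lachlan's €222,000 share passes to Lachlan's issue; Reuben's €222,000 share passes to Reuben's issue.
Lachlan's share (€222,000) is divided into 2 shares of €111,000: Ursula takes €111,000; Priya's €111,000 share passes to Priya's issue.
Priya's share (€111,000) passes entirely to Celia.
Reuben's share (€222,000) passes entirely to Ilse.

Ursula receives €111,000.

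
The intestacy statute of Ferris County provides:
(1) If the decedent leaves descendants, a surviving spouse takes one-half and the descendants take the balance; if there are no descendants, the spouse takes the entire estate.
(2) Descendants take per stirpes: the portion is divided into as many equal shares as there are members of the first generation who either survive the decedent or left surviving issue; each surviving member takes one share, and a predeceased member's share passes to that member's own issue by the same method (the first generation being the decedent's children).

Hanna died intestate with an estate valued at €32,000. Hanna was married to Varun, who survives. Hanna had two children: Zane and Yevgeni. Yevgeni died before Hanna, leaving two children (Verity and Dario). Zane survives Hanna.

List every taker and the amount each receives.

Varun: €16,000; Zane: €8,000; Verity: €4,000; Dario: €4,000

Varun takes one-half of €32,000 = €16,000. The remaining €16,000 passes to the descendants.
The descendants' portion (€16,000) is divided into 2 shares of €8,000: Zane takes €8,000; Yevgeni's €8,000 share passes to Yevgeni's issue.
Yevgeni's share (€8,000) is divided into 2 shares of €4,000: Verity and Dario each take €4,000.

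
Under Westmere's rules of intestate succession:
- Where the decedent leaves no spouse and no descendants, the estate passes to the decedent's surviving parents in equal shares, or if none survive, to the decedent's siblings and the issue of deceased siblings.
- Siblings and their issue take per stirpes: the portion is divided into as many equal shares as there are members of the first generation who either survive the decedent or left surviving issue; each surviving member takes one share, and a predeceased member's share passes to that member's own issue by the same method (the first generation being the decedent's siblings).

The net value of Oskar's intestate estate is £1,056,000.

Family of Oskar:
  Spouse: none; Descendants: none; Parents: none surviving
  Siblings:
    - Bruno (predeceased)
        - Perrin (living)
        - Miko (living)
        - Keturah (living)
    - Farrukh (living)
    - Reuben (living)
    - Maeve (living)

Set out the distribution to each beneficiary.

Perrin: £88,000; Miko: £88,000; Keturah: £88,000; Farrukh: £264,000; Reuben: £264,000; Maeve: £264,000

The entire £1,056,000 passes to the siblings and their issue.
That amount (£1,056,000) is divided into 4 shares of £264,000: Farrukh, Reuben, and Maeve each take £264,000; Bruno's £264,000 share passes to Bruno's issue.
Bruno's share (£264,000) is divided into 3 shares of £88,000: Perrin, Miko, and Keturah each take £88,000.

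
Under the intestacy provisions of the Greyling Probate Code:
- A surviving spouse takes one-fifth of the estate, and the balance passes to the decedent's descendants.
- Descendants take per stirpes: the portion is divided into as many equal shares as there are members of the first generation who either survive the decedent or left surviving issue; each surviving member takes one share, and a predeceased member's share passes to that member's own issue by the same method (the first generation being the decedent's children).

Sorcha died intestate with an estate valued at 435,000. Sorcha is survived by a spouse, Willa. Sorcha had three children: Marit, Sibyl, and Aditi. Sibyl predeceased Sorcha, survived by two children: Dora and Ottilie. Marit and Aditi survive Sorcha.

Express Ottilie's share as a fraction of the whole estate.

Willa takes one-fifth of 435,000 = 87,000. The remaining 348,000 passes to the descendants.
The descendants' portion (348,000) is divided into 3 shares of 116,000: Marit and Aditi each take 116,000; Sibyl's 116,000 share passes to Sibyl's issue.
Sibyl's share (116,000) is divided into 2 shares of 58,000: Dora and Ottilie each take 58,000.

Ottilie receives 2/15 of the estate.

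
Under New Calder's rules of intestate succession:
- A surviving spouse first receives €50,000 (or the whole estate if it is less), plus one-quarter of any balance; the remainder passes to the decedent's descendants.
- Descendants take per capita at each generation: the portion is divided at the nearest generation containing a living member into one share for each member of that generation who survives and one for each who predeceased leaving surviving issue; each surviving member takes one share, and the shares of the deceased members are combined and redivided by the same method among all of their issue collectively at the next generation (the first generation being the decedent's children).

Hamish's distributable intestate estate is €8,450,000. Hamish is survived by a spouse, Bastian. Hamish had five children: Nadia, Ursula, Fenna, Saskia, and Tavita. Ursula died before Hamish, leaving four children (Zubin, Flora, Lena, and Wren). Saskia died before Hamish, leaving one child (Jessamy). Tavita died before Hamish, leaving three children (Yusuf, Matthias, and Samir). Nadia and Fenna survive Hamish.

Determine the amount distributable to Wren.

Bastian first takes €50,000, leaving a balance of €8,400,000. Bastian then takes one-quarter of the balance (€2,100,000), for a total of €2,150,000. The remaining €6,300,000 passes to the descendants.
The descendants' portion (€6,300,000) is divided at the children's generation into 5 shares of €1,260,000. Nadia and Fenna each take €1,260,000. The 3 shares of the deceased (Ursula, Saskia, and Tavita) are combined into a pool of €3,780,000.
That pool (€3,780,000) is divided at the grandchildren's generation equally among Zubin, Flora, Lena, Wren, Jessamy, Yusuf, Matthias, and Samir: €472,500 each.

Wren receives €472,500.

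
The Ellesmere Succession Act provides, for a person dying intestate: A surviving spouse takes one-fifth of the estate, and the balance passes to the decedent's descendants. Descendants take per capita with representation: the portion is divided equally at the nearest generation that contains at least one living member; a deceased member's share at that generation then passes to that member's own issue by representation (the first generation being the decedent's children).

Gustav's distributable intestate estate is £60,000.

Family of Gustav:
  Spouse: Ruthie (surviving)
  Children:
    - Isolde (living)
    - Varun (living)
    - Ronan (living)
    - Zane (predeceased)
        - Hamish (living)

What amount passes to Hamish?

Hamish receives £12,000.

Ruthie takes one-fifth of £60,000 = £12,000. The remaining £48,000 passes to the descendants.
The descendants' portion (£48,000) is divided into 4 shares of £12,000: Isolde, Varun, and Ronan each take £12,000; Zane's £12,000 share passes to Zane's issue.
Zane's share (£12,000) passes entirely to Hamish.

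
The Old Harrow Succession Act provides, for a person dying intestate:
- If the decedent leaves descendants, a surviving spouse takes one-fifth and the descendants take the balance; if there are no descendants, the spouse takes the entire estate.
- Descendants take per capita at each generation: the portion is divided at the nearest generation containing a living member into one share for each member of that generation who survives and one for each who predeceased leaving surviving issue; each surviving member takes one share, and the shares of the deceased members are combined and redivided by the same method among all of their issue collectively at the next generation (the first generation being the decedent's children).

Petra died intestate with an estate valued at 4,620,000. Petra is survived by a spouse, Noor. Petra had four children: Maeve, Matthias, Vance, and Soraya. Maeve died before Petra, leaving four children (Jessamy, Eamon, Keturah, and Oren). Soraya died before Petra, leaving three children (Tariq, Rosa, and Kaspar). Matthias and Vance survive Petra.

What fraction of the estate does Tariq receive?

Tariq receives 2/35 of the estate.

Noor takes one-fifth of 4,620,000 = 924,000. The remaining 3,696,000 passes to the descendants.
The descendants' portion (3,696,000) is divided at the children's generation into 4 shares of 924,000. Matthias and Vance each take 924,000. The 2 shares of the deceased (Maeve and Soraya) are combined into a pool of 1,848,000.
That pool (1,848,000) is divided at the grandchildren's generation equally among Jessamy, Eamon, Keturah, Oren, Tariq, Rosa, and Kaspar: 264,000 each.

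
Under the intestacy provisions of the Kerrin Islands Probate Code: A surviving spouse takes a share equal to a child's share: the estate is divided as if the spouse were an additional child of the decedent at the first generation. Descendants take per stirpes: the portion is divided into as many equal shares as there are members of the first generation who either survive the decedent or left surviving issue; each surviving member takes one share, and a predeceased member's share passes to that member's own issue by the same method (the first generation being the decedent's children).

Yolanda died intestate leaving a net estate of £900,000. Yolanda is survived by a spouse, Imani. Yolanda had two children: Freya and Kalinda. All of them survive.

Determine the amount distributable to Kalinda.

The spouse counts as an additional share at the children's level, so there are 3 primary shares of £300,000. Imani takes one such share (£300,000).
The children's combined portion (£600,000) is divided into 2 shares of £300,000: Freya and Kalinda each take £300,000.

Kalinda receives £300,000.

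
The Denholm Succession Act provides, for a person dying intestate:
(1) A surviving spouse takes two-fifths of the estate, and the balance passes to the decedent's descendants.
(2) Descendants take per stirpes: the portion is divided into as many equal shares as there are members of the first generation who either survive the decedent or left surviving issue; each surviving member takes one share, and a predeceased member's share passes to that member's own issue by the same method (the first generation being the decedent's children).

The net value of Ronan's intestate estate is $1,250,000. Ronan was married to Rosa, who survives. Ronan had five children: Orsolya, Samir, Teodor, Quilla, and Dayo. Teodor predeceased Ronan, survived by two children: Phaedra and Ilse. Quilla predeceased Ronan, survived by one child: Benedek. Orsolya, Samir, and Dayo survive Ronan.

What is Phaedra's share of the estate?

Phaedra receives $75,000.

Rosa takes two-fifths of $1,250,000 = $500,000. The remaining $750,000 passes to the descendants.
The descendants' portion ($750,000) is divided into 5 shares of $150,000: Orsolya, Samir, and Dayo each take $150,000; Teodor's $150,000 share passes to Teodor's issue; Quilla's $150,000 share passes to Quilla's issue.
Teodor's share ($150,000) is divided into 2 shares of $75,000: Phaedra and Ilse each take $75,000.
Quilla's share ($150,000) passes entirely to Benedek.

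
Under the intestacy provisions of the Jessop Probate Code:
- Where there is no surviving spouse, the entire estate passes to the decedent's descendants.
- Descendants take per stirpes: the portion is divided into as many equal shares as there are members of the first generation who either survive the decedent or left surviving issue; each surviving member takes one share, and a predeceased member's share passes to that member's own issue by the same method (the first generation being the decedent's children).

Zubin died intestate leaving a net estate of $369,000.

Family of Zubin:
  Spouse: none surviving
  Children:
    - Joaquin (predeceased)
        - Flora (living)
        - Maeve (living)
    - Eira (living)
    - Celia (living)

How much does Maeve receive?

Maeve receives $61,500.

The entire $369,000 passes to the descendants.
That amount ($369,000) is divided into 3 shares of $123,000: Eira and Celia each take $123,000; Joaquin's $123,000 share passes to Joaquin's issue.
Joaquin's share ($123,000) is divided into 2 shares of $61,500: Flora and Maeve each take $61,500.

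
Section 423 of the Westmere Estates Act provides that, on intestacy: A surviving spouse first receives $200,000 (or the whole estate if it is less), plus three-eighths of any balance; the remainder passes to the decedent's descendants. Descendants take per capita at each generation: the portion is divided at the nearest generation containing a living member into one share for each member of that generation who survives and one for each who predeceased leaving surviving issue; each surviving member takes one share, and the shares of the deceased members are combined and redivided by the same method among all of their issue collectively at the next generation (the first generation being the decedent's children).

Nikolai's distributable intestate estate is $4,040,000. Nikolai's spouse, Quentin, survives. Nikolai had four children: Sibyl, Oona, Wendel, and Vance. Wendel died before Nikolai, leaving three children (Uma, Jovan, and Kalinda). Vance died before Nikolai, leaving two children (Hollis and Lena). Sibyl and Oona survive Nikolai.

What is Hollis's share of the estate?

Quentin first takes $200,000, leaving a balance of $3,840,000. Quentin then takes three-eighths of the balance ($1,440,000), for a total of $1,640,000. The remaining $2,400,000 passes to the descendants.
The descendants' portion ($2,400,000) is divided at the children's generation into 4 shares of $600,000. Sibyl and Oona each take $600,000. The 2 shares of the deceased (Wendel and Vance) are combined into a pool of $1,200,000.
That pool ($1,200,000) is divided at the grandchildren's generation equally among Uma, Jovan, Kalinda, Hollis, and Lena: $240,000 each.

Hollis receives $240,000.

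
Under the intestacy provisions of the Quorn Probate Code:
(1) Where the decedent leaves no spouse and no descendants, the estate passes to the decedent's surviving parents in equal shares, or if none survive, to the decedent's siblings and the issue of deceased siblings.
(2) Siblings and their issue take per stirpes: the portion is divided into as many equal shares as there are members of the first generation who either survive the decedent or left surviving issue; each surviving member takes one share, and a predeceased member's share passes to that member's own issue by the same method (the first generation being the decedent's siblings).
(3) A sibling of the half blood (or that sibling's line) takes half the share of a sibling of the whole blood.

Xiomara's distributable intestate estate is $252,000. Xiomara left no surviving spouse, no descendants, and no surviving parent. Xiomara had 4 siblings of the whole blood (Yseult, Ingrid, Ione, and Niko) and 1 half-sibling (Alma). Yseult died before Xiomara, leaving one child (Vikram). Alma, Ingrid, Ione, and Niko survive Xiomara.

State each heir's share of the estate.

The entire $252,000 passes to the siblings and their issue.
Counting each half-blood sibling's line as half a unit, there are 9/2 units in $252,000, so one unit is $56,000. Whole-blood lines (Yseult, Ingrid, Ione, and Niko) take $56,000 each; half-blood lines (Alma) take $28,000 each.
Yseult's share ($56,000) passes entirely to Vikram.

Vikram: $56,000; Alma: $28,000; Ingrid: $56,000; Ione: $56,000; Niko: $56,000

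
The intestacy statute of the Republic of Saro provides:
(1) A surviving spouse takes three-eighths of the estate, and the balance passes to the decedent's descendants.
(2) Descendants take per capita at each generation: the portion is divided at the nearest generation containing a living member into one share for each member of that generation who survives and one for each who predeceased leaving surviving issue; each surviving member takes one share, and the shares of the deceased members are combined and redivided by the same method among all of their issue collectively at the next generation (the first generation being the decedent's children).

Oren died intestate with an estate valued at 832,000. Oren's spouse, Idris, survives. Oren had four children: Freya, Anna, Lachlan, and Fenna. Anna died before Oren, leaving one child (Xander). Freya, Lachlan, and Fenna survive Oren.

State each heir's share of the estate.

Idris takes three-eighths of 832,000 = 312,000. The remaining 520,000 passes to the descendants.
The descendants' portion (520,000) is divided at the children's generation into 4 shares of 130,000. Freya, Lachlan, and Fenna each take 130,000. The remaining share for the deceased Anna (130,000) is carried to the next generation.
That pool (130,000) passes entirely to Xander, the sole taker at the grandchildren's generation.

Idris: 312,000; Freya: 130,000; Xander: 130,000; Lachlan: 130,000; Fenna: 130,000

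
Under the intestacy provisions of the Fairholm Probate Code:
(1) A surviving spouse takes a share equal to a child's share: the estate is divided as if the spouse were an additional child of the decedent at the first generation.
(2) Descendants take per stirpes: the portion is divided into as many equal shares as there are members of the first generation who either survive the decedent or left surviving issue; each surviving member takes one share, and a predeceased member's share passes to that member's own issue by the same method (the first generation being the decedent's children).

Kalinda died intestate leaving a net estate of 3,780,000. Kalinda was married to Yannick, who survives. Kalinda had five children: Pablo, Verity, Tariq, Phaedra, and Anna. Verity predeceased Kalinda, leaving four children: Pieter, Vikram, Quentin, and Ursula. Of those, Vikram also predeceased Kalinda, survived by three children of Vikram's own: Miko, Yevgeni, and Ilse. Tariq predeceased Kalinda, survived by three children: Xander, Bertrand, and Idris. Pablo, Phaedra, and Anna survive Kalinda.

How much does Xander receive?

Xander receives 210,000.

The spouse counts as an additional share at the children's level, so there are 6 primary shares of 630,000. Yannick takes one such share (630,000).
The children's combined portion (3,150,000) is divided into 5 shares of 630,000: Pablo, Phaedra, and Anna each take 630,000; Verity's 630,000 share passes to Verity's issue; Tariq's 630,000 share passes to Tariq's issue.
Verity's share (630,000) is divided into 4 shares of 157,500: Pieter, Quentin, and Ursula each take 157,500; Vikram's 157,500 share passes to Vikram's issue.
Vikram's share (157,500) is divided into 3 shares of 52,500: Miko, Yevgeni, and Ilse each take 52,500.
Tariq's share (630,000) is divided into 3 shares of 210,000: Xander, Bertrand, and Idris each take 210,000.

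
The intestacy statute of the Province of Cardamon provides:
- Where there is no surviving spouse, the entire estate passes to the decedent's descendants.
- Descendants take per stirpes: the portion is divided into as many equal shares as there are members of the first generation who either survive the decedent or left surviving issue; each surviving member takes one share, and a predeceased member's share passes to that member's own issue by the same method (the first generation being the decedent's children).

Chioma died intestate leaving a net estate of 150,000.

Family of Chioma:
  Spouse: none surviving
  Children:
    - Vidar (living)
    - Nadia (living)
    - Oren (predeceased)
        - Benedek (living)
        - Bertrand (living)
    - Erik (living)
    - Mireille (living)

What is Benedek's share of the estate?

The entire 150,000 passes to the descendants.
That amount (150,000) is divided into 5 shares of 30,000: Vidar, Nadia, Erik, and Mireille each take 30,000; Oren's 30,000 share passes to Oren's issue.
Oren's share (30,000) is divided into 2 shares of 15,000: Benedek and Bertrand each take 15,000.

Benedek receives 15,000.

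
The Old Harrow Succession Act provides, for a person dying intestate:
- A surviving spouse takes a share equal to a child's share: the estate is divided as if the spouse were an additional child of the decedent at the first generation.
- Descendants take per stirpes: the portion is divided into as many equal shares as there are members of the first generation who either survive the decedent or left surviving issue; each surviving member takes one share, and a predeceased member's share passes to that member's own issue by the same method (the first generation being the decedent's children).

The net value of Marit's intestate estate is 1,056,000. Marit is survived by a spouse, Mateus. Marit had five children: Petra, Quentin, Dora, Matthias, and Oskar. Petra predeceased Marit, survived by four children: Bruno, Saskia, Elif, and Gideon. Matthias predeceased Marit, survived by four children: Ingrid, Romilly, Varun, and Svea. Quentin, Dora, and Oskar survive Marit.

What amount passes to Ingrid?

The spouse counts as an additional share at the children's level, so there are 6 primary shares of 176,000. Mateus takes one such share (176,000).
The children's combined portion (880,000) is divided into 5 shares of 176,000: Quentin, Dora, and Oskar each take 176,000; Petra's 176,000 share passes to Petra's issue; Matthias's 176,000 share passes to Matthias's issue.
Petra's share (176,000) is divided into 4 shares of 44,000: Bruno, Saskia, Elif, and Gideon each take 44,000.
Matthias's share (176,000) is divided into 4 shares of 44,000: Ingrid, Romilly, Varun, and Svea each take 44,000.

Ingrid receives 44,000.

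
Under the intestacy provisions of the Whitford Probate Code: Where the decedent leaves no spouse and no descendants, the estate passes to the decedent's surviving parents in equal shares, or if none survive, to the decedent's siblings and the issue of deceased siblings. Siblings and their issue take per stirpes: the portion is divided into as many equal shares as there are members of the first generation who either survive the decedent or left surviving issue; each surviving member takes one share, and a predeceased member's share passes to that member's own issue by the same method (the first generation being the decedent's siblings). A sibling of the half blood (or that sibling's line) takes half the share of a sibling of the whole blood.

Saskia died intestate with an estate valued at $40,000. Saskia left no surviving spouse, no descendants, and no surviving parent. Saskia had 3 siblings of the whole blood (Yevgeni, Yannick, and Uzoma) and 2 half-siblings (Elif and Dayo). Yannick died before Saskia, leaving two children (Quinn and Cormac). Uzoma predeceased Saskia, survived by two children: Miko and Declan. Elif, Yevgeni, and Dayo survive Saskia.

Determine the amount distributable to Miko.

The entire $40,000 passes to the siblings and their issue.
Counting each half-blood sibling's line as half a unit, there are 4 units in $40,000, so one unit is $10,000. Whole-blood lines (Yevgeni, Yannick, and Uzoma) take $10,000 each; half-blood lines (Elif and Dayo) take $5,000 each.
Yannick's share ($10,000) is divided into 2 shares of $5,000: Quinn and Cormac each take $5,000.
Uzoma's share ($10,000) is divided into 2 shares of $5,000: Miko and Declan each take $5,000.

Miko receives $5,000.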